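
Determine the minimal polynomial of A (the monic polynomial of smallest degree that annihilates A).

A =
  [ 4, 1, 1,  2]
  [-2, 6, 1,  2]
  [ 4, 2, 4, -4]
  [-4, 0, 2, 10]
x^3 - 18*x^2 + 108*x - 216

The characteristic polynomial is χ_A(x) = (x - 6)^4, so the eigenvalues are known. The minimal polynomial is
  m_A(x) = Π_λ (x − λ)^{k_λ}
where k_λ is the size of the *largest* Jordan block for λ (equivalently, the smallest k with (A − λI)^k v = 0 for every generalised eigenvector v of λ).

  λ = 6: largest Jordan block has size 3, contributing (x − 6)^3

So m_A(x) = (x - 6)^3 = x^3 - 18*x^2 + 108*x - 216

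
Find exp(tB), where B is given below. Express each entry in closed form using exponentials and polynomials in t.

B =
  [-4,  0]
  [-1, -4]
e^{tB} =
  [exp(-4*t), 0]
  [-t*exp(-4*t), exp(-4*t)]

Strategy: write B = P · J · P⁻¹ where J is a Jordan canonical form, so e^{tB} = P · e^{tJ} · P⁻¹, and e^{tJ} can be computed block-by-block.

B has Jordan form
J =
  [-4,  1]
  [ 0, -4]
(up to reordering of blocks).

Per-block formulas:
  For a 2×2 Jordan block J_2(-4): exp(t · J_2(-4)) = e^(-4t)·(I + t·N), where N is the 2×2 nilpotent shift.

After assembling e^{tJ} and conjugating by P, we get:

e^{tB} =
  [exp(-4*t), 0]
  [-t*exp(-4*t), exp(-4*t)]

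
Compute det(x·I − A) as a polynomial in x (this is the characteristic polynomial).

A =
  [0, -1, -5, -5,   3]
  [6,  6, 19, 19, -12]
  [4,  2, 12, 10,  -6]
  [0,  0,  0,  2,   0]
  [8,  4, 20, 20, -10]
x^5 - 10*x^4 + 40*x^3 - 80*x^2 + 80*x - 32

Expanding det(x·I − A) (e.g. by cofactor expansion or by noting that A is similar to its Jordan form J, which has the same characteristic polynomial as A) gives
  χ_A(x) = x^5 - 10*x^4 + 40*x^3 - 80*x^2 + 80*x - 32
which factors as (x - 2)^5. The eigenvalues (with algebraic multiplicities) are λ = 2 with multiplicity 5.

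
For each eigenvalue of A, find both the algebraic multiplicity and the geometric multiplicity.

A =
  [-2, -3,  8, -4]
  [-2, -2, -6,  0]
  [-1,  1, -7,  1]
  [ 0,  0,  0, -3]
λ = -4: alg = 2, geom = 1; λ = -3: alg = 2, geom = 1

Step 1 — factor the characteristic polynomial to read off the algebraic multiplicities:
  χ_A(x) = (x + 3)^2*(x + 4)^2

Step 2 — compute geometric multiplicities via the rank-nullity identity g(λ) = n − rank(A − λI):
  rank(A − (-4)·I) = 3, so dim ker(A − (-4)·I) = n − 3 = 1
  rank(A − (-3)·I) = 3, so dim ker(A − (-3)·I) = n − 3 = 1

Summary:
  λ = -4: algebraic multiplicity = 2, geometric multiplicity = 1
  λ = -3: algebraic multiplicity = 2, geometric multiplicity = 1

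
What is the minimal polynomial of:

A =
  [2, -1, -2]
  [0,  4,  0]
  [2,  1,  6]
x^2 - 8*x + 16

The characteristic polynomial is χ_A(x) = (x - 4)^3, so the eigenvalues are known. The minimal polynomial is
  m_A(x) = Π_λ (x − λ)^{k_λ}
where k_λ is the size of the *largest* Jordan block for λ (equivalently, the smallest k with (A − λI)^k v = 0 for every generalised eigenvector v of λ).

  λ = 4: largest Jordan block has size 2, contributing (x − 4)^2

So m_A(x) = (x - 4)^2 = x^2 - 8*x + 16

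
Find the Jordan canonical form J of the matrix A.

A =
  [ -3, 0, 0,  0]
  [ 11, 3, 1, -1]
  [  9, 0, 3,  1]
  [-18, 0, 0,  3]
J_1(-3) ⊕ J_3(3)

The characteristic polynomial is
  det(x·I − A) = x^4 - 6*x^3 + 54*x - 81 = (x - 3)^3*(x + 3)

Eigenvalues and multiplicities (the geometric multiplicity of λ is n − rank(A − λI), which equals the number of Jordan blocks for λ):
  λ = -3: algebraic multiplicity = 1, geometric multiplicity = 1
  λ = 3: algebraic multiplicity = 3, geometric multiplicity = 1

Determining the block sizes for each eigenvalue:
  λ = -3: one block (gm = 1), so the single block has size am = 1 → block sizes [1]
  λ = 3: one block (gm = 1), so the single block has size am = 3 → block sizes [3]

Assembling the blocks gives a Jordan form
J =
  [-3, 0, 0, 0]
  [ 0, 3, 1, 0]
  [ 0, 0, 3, 1]
  [ 0, 0, 0, 3]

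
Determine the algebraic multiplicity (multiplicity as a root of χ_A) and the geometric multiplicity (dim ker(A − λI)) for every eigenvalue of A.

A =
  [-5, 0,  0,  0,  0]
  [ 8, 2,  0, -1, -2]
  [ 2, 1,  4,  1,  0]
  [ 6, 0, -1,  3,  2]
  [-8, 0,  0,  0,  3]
λ = -5: alg = 1, geom = 1; λ = 3: alg = 4, geom = 2

Step 1 — factor the characteristic polynomial to read off the algebraic multiplicities:
  χ_A(x) = (x - 3)^4*(x + 5)

Step 2 — compute geometric multiplicities via the rank-nullity identity g(λ) = n − rank(A − λI):
  rank(A − (-5)·I) = 4, so dim ker(A − (-5)·I) = n − 4 = 1
  rank(A − (3)·I) = 3, so dim ker(A − (3)·I) = n − 3 = 2

Summary:
  λ = -5: algebraic multiplicity = 1, geometric multiplicity = 1
  λ = 3: algebraic multiplicity = 4, geometric multiplicity = 2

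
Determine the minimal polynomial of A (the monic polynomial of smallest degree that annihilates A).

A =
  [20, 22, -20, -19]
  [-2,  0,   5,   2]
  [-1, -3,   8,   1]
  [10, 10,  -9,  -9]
x^4 - 19*x^3 + 126*x^2 - 324*x + 216

The characteristic polynomial is χ_A(x) = (x - 6)^3*(x - 1), so the eigenvalues are known. The minimal polynomial is
  m_A(x) = Π_λ (x − λ)^{k_λ}
where k_λ is the size of the *largest* Jordan block for λ (equivalently, the smallest k with (A − λI)^k v = 0 for every generalised eigenvector v of λ).

  λ = 1: largest Jordan block has size 1, contributing (x − 1)
  λ = 6: largest Jordan block has size 3, contributing (x − 6)^3

So m_A(x) = (x - 6)^3*(x - 1) = x^4 - 19*x^3 + 126*x^2 - 324*x + 216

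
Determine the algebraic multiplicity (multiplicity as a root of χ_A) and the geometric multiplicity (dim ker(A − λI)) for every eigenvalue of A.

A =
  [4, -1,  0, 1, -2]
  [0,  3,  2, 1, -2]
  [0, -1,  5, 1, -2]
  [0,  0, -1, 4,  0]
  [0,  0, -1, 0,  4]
λ = 4: alg = 5, geom = 3

Step 1 — factor the characteristic polynomial to read off the algebraic multiplicities:
  χ_A(x) = (x - 4)^5

Step 2 — compute geometric multiplicities via the rank-nullity identity g(λ) = n − rank(A − λI):
  rank(A − (4)·I) = 2, so dim ker(A − (4)·I) = n − 2 = 3

Summary:
  λ = 4: algebraic multiplicity = 5, geometric multiplicity = 3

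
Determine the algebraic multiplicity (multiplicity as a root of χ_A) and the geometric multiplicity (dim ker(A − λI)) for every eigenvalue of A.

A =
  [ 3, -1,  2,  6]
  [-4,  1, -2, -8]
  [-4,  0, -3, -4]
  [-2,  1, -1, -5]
λ = -1: alg = 4, geom = 2

Step 1 — factor the characteristic polynomial to read off the algebraic multiplicities:
  χ_A(x) = (x + 1)^4

Step 2 — compute geometric multiplicities via the rank-nullity identity g(λ) = n − rank(A − λI):
  rank(A − (-1)·I) = 2, so dim ker(A − (-1)·I) = n − 2 = 2

Summary:
  λ = -1: algebraic multiplicity = 4, geometric multiplicity = 2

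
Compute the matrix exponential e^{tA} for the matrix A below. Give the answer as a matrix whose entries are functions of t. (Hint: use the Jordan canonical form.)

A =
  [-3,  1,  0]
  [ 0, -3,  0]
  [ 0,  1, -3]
e^{tA} =
  [exp(-3*t), t*exp(-3*t), 0]
  [0, exp(-3*t), 0]
  [0, t*exp(-3*t), exp(-3*t)]

Strategy: write A = P · J · P⁻¹ where J is a Jordan canonical form, so e^{tA} = P · e^{tJ} · P⁻¹, and e^{tJ} can be computed block-by-block.

A has Jordan form
J =
  [-3,  1,  0]
  [ 0, -3,  0]
  [ 0,  0, -3]
(up to reordering of blocks).

Per-block formulas:
  For a 2×2 Jordan block J_2(-3): exp(t · J_2(-3)) = e^(-3t)·(I + t·N), where N is the 2×2 nilpotent shift.
  For a 1×1 block at λ = -3: exp(t · [-3]) = [e^(-3t)].

After assembling e^{tJ} and conjugating by P, we get:

e^{tA} =
  [exp(-3*t), t*exp(-3*t), 0]
  [0, exp(-3*t), 0]
  [0, t*exp(-3*t), exp(-3*t)]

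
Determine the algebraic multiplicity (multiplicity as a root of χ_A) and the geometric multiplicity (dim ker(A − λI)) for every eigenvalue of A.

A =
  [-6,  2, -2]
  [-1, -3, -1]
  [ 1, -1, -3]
λ = -4: alg = 3, geom = 2

Step 1 — factor the characteristic polynomial to read off the algebraic multiplicities:
  χ_A(x) = (x + 4)^3

Step 2 — compute geometric multiplicities via the rank-nullity identity g(λ) = n − rank(A − λI):
  rank(A − (-4)·I) = 1, so dim ker(A − (-4)·I) = n − 1 = 2

Summary:
  λ = -4: algebraic multiplicity = 3, geometric multiplicity = 2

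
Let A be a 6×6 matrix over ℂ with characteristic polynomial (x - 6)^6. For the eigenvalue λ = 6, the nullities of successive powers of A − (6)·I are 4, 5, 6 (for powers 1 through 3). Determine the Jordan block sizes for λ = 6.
Block sizes for λ = 6: [3, 1, 1, 1]

From the dimensions of kernels of powers, the number of Jordan blocks of size at least j is d_j − d_{j−1} where d_j = dim ker(N^j) (with d_0 = 0). Computing the differences gives [4, 1, 1].
The number of blocks of size exactly k is (#blocks of size ≥ k) − (#blocks of size ≥ k + 1), so the partition is: 3 block(s) of size 1, 1 block(s) of size 3.
In nonincreasing order the block sizes are [3, 1, 1, 1].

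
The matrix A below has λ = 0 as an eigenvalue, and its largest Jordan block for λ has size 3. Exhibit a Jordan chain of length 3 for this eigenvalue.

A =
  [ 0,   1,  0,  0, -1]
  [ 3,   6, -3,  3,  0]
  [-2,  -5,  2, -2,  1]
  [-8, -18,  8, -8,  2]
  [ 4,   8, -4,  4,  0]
A Jordan chain for λ = 0 of length 3:
v_1 = (-1, 0, 1, 2, 0)ᵀ
v_2 = (0, 3, -2, -8, 4)ᵀ
v_3 = (1, 0, 0, 0, 0)ᵀ

Let N = A − (0)·I. We want v_3 with N^3 v_3 = 0 but N^2 v_3 ≠ 0; then v_{j-1} := N · v_j for j = 3, …, 2.

Pick v_3 = (1, 0, 0, 0, 0)ᵀ.
Then v_2 = N · v_3 = (0, 3, -2, -8, 4)ᵀ.
Then v_1 = N · v_2 = (-1, 0, 1, 2, 0)ᵀ.

Sanity check: (A − (0)·I) v_1 = (0, 0, 0, 0, 0)ᵀ = 0. ✓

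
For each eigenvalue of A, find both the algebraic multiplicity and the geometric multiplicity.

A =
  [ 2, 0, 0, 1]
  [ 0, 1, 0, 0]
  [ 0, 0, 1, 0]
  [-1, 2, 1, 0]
λ = 1: alg = 4, geom = 2

Step 1 — factor the characteristic polynomial to read off the algebraic multiplicities:
  χ_A(x) = (x - 1)^4

Step 2 — compute geometric multiplicities via the rank-nullity identity g(λ) = n − rank(A − λI):
  rank(A − (1)·I) = 2, so dim ker(A − (1)·I) = n − 2 = 2

Summary:
  λ = 1: algebraic multiplicity = 4, geometric multiplicity = 2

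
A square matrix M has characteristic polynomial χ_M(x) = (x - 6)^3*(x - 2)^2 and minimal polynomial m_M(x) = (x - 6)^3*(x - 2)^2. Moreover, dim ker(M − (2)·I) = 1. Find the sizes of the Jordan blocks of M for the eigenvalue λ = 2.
Block sizes for λ = 2: [2]

Step 1 — from the characteristic polynomial, algebraic multiplicity of λ = 2 is 2. From dim ker(M − (2)·I) = 1, there are exactly 1 Jordan blocks for λ = 2.
Step 2 — from the minimal polynomial, the factor (x − 2)^2 tells us the largest block for λ = 2 has size 2.
Step 3 — with total size 2, 1 blocks, and largest block 2, the block sizes (in nonincreasing order) are [2].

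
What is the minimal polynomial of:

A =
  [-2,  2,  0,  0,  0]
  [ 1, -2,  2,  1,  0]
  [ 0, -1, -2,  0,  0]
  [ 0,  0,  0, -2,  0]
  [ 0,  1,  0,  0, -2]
x^3 + 6*x^2 + 12*x + 8

The characteristic polynomial is χ_A(x) = (x + 2)^5, so the eigenvalues are known. The minimal polynomial is
  m_A(x) = Π_λ (x − λ)^{k_λ}
where k_λ is the size of the *largest* Jordan block for λ (equivalently, the smallest k with (A − λI)^k v = 0 for every generalised eigenvector v of λ).

  λ = -2: largest Jordan block has size 3, contributing (x + 2)^3

So m_A(x) = (x + 2)^3 = x^3 + 6*x^2 + 12*x + 8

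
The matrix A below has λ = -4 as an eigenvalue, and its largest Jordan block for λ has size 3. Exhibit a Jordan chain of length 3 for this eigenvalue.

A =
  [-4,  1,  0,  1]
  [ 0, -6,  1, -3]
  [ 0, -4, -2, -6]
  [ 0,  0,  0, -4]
A Jordan chain for λ = -4 of length 3:
v_1 = (-2, 0, 0, 0)ᵀ
v_2 = (1, -2, -4, 0)ᵀ
v_3 = (0, 1, 0, 0)ᵀ

Let N = A − (-4)·I. We want v_3 with N^3 v_3 = 0 but N^2 v_3 ≠ 0; then v_{j-1} := N · v_j for j = 3, …, 2.

Pick v_3 = (0, 1, 0, 0)ᵀ.
Then v_2 = N · v_3 = (1, -2, -4, 0)ᵀ.
Then v_1 = N · v_2 = (-2, 0, 0, 0)ᵀ.

Sanity check: (A − (-4)·I) v_1 = (0, 0, 0, 0)ᵀ = 0. ✓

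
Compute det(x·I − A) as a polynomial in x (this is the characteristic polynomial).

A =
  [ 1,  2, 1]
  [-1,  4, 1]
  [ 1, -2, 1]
x^3 - 6*x^2 + 12*x - 8

Expanding det(x·I − A) (e.g. by cofactor expansion or by noting that A is similar to its Jordan form J, which has the same characteristic polynomial as A) gives
  χ_A(x) = x^3 - 6*x^2 + 12*x - 8
which factors as (x - 2)^3. The eigenvalues (with algebraic multiplicities) are λ = 2 with multiplicity 3.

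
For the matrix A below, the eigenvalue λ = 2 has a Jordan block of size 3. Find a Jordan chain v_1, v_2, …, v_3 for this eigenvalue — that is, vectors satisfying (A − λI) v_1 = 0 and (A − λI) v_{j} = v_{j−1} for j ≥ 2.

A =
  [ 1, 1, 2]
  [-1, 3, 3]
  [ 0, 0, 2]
A Jordan chain for λ = 2 of length 3:
v_1 = (1, 1, 0)ᵀ
v_2 = (2, 3, 0)ᵀ
v_3 = (0, 0, 1)ᵀ

Let N = A − (2)·I. We want v_3 with N^3 v_3 = 0 but N^2 v_3 ≠ 0; then v_{j-1} := N · v_j for j = 3, …, 2.

Pick v_3 = (0, 0, 1)ᵀ.
Then v_2 = N · v_3 = (2, 3, 0)ᵀ.
Then v_1 = N · v_2 = (1, 1, 0)ᵀ.

Sanity check: (A − (2)·I) v_1 = (0, 0, 0)ᵀ = 0. ✓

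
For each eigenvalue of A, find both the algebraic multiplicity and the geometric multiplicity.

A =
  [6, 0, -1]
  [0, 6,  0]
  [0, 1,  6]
λ = 6: alg = 3, geom = 1

Step 1 — factor the characteristic polynomial to read off the algebraic multiplicities:
  χ_A(x) = (x - 6)^3

Step 2 — compute geometric multiplicities via the rank-nullity identity g(λ) = n − rank(A − λI):
  rank(A − (6)·I) = 2, so dim ker(A − (6)·I) = n − 2 = 1

Summary:
  λ = 6: algebraic multiplicity = 3, geometric multiplicity = 1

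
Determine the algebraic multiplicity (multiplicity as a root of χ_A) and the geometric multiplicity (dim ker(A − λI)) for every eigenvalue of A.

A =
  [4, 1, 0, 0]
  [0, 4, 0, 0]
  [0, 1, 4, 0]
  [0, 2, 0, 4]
λ = 4: alg = 4, geom = 3

Step 1 — factor the characteristic polynomial to read off the algebraic multiplicities:
  χ_A(x) = (x - 4)^4

Step 2 — compute geometric multiplicities via the rank-nullity identity g(λ) = n − rank(A − λI):
  rank(A − (4)·I) = 1, so dim ker(A − (4)·I) = n − 1 = 3

Summary:
  λ = 4: algebraic multiplicity = 4, geometric multiplicity = 3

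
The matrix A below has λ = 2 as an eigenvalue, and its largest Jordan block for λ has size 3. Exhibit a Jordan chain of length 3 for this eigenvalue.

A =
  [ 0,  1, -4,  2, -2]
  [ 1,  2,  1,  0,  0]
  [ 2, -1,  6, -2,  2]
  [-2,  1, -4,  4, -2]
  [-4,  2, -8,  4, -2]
A Jordan chain for λ = 2 of length 3:
v_1 = (1, 0, -1, 1, 2)ᵀ
v_2 = (-2, 1, 2, -2, -4)ᵀ
v_3 = (1, 0, 0, 0, 0)ᵀ

Let N = A − (2)·I. We want v_3 with N^3 v_3 = 0 but N^2 v_3 ≠ 0; then v_{j-1} := N · v_j for j = 3, …, 2.

Pick v_3 = (1, 0, 0, 0, 0)ᵀ.
Then v_2 = N · v_3 = (-2, 1, 2, -2, -4)ᵀ.
Then v_1 = N · v_2 = (1, 0, -1, 1, 2)ᵀ.

Sanity check: (A − (2)·I) v_1 = (0, 0, 0, 0, 0)ᵀ = 0. ✓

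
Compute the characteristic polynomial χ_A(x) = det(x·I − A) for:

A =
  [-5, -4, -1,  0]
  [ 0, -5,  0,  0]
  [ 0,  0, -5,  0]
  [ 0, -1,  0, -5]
x^4 + 20*x^3 + 150*x^2 + 500*x + 625

Expanding det(x·I − A) (e.g. by cofactor expansion or by noting that A is similar to its Jordan form J, which has the same characteristic polynomial as A) gives
  χ_A(x) = x^4 + 20*x^3 + 150*x^2 + 500*x + 625
which factors as (x + 5)^4. The eigenvalues (with algebraic multiplicities) are λ = -5 with multiplicity 4.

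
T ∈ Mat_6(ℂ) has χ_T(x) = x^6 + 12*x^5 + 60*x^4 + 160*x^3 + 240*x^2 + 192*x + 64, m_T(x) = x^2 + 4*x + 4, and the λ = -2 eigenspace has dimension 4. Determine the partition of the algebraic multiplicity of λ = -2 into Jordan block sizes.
Block sizes for λ = -2: [2, 2, 1, 1]

Step 1 — from the characteristic polynomial, algebraic multiplicity of λ = -2 is 6. From dim ker(T − (-2)·I) = 4, there are exactly 4 Jordan blocks for λ = -2.
Step 2 — from the minimal polynomial, the factor (x + 2)^2 tells us the largest block for λ = -2 has size 2.
Step 3 — with total size 6, 4 blocks, and largest block 2, the block sizes (in nonincreasing order) are [2, 2, 1, 1].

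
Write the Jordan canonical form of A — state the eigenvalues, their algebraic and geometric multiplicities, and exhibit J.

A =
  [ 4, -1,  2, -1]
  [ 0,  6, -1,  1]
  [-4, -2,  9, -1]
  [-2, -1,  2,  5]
J_3(6) ⊕ J_1(6)

The characteristic polynomial is
  det(x·I − A) = x^4 - 24*x^3 + 216*x^2 - 864*x + 1296 = (x - 6)^4

Eigenvalues and multiplicities (the geometric multiplicity of λ is n − rank(A − λI), which equals the number of Jordan blocks for λ):
  λ = 6: algebraic multiplicity = 4, geometric multiplicity = 2

Determining the block sizes for each eigenvalue:
  λ = 6: with am = 4 and gm = 2, the partition is not yet determined (e.g. several partitions of 4 into 2 parts exist). Let N = A − (6)·I. Computing rank(N^1) = 2, rank(N^2) = 1, rank(N^3) = 0; the number of blocks of size ≥ j is rank(N^{j−1}) − rank(N^j), giving [2, 1, 1]. So we have 1 block(s) of size 3, 1 block(s) of size 1 → block sizes [3, 1]

Assembling the blocks gives a Jordan form
J =
  [6, 1, 0, 0]
  [0, 6, 1, 0]
  [0, 0, 6, 0]
  [0, 0, 0, 6]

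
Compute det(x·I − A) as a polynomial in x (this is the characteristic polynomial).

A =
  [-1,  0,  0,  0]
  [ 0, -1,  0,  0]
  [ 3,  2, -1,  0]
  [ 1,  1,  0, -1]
x^4 + 4*x^3 + 6*x^2 + 4*x + 1

Expanding det(x·I − A) (e.g. by cofactor expansion or by noting that A is similar to its Jordan form J, which has the same characteristic polynomial as A) gives
  χ_A(x) = x^4 + 4*x^3 + 6*x^2 + 4*x + 1
which factors as (x + 1)^4. The eigenvalues (with algebraic multiplicities) are λ = -1 with multiplicity 4.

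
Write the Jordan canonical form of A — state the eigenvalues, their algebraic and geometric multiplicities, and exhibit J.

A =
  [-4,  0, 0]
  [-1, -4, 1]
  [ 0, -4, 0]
J_1(-4) ⊕ J_2(-2)

The characteristic polynomial is
  det(x·I − A) = x^3 + 8*x^2 + 20*x + 16 = (x + 2)^2*(x + 4)

Eigenvalues and multiplicities (the geometric multiplicity of λ is n − rank(A − λI), which equals the number of Jordan blocks for λ):
  λ = -4: algebraic multiplicity = 1, geometric multiplicity = 1
  λ = -2: algebraic multiplicity = 2, geometric multiplicity = 1

Determining the block sizes for each eigenvalue:
  λ = -4: one block (gm = 1), so the single block has size am = 1 → block sizes [1]
  λ = -2: one block (gm = 1), so the single block has size am = 2 → block sizes [2]

Assembling the blocks gives a Jordan form
J =
  [-4,  0,  0]
  [ 0, -2,  1]
  [ 0,  0, -2]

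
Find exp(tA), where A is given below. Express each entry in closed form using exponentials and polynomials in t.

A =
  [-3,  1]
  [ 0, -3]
e^{tA} =
  [exp(-3*t), t*exp(-3*t)]
  [0, exp(-3*t)]

Strategy: write A = P · J · P⁻¹ where J is a Jordan canonical form, so e^{tA} = P · e^{tJ} · P⁻¹, and e^{tJ} can be computed block-by-block.

A has Jordan form
J =
  [-3,  1]
  [ 0, -3]
(up to reordering of blocks).

Per-block formulas:
  For a 2×2 Jordan block J_2(-3): exp(t · J_2(-3)) = e^(-3t)·(I + t·N), where N is the 2×2 nilpotent shift.

After assembling e^{tJ} and conjugating by P, we get:

e^{tA} =
  [exp(-3*t), t*exp(-3*t)]
  [0, exp(-3*t)]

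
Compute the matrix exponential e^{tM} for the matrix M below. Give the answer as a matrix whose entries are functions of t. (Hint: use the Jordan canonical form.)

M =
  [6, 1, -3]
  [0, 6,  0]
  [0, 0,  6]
e^{tM} =
  [exp(6*t), t*exp(6*t), -3*t*exp(6*t)]
  [0, exp(6*t), 0]
  [0, 0, exp(6*t)]

Strategy: write M = P · J · P⁻¹ where J is a Jordan canonical form, so e^{tM} = P · e^{tJ} · P⁻¹, and e^{tJ} can be computed block-by-block.

M has Jordan form
J =
  [6, 1, 0]
  [0, 6, 0]
  [0, 0, 6]
(up to reordering of blocks).

Per-block formulas:
  For a 2×2 Jordan block J_2(6): exp(t · J_2(6)) = e^(6t)·(I + t·N), where N is the 2×2 nilpotent shift.
  For a 1×1 block at λ = 6: exp(t · [6]) = [e^(6t)].

After assembling e^{tJ} and conjugating by P, we get:

e^{tM} =
  [exp(6*t), t*exp(6*t), -3*t*exp(6*t)]
  [0, exp(6*t), 0]
  [0, 0, exp(6*t)]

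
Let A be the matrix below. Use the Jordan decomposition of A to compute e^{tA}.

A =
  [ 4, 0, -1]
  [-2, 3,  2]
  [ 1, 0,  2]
e^{tA} =
  [t*exp(3*t) + exp(3*t), 0, -t*exp(3*t)]
  [-2*t*exp(3*t), exp(3*t), 2*t*exp(3*t)]
  [t*exp(3*t), 0, -t*exp(3*t) + exp(3*t)]

Strategy: write A = P · J · P⁻¹ where J is a Jordan canonical form, so e^{tA} = P · e^{tJ} · P⁻¹, and e^{tJ} can be computed block-by-block.

A has Jordan form
J =
  [3, 1, 0]
  [0, 3, 0]
  [0, 0, 3]
(up to reordering of blocks).

Per-block formulas:
  For a 2×2 Jordan block J_2(3): exp(t · J_2(3)) = e^(3t)·(I + t·N), where N is the 2×2 nilpotent shift.
  For a 1×1 block at λ = 3: exp(t · [3]) = [e^(3t)].

After assembling e^{tJ} and conjugating by P, we get:

e^{tA} =
  [t*exp(3*t) + exp(3*t), 0, -t*exp(3*t)]
  [-2*t*exp(3*t), exp(3*t), 2*t*exp(3*t)]
  [t*exp(3*t), 0, -t*exp(3*t) + exp(3*t)]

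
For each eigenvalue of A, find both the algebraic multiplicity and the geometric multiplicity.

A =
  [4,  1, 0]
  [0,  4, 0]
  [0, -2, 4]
λ = 4: alg = 3, geom = 2

Step 1 — factor the characteristic polynomial to read off the algebraic multiplicities:
  χ_A(x) = (x - 4)^3

Step 2 — compute geometric multiplicities via the rank-nullity identity g(λ) = n − rank(A − λI):
  rank(A − (4)·I) = 1, so dim ker(A − (4)·I) = n − 1 = 2

Summary:
  λ = 4: algebraic multiplicity = 3, geometric multiplicity = 2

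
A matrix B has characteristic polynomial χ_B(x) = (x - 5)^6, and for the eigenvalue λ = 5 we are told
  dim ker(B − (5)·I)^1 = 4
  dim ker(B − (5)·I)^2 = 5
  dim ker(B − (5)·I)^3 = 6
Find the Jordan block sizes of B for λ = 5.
Block sizes for λ = 5: [3, 1, 1, 1]

From the dimensions of kernels of powers, the number of Jordan blocks of size at least j is d_j − d_{j−1} where d_j = dim ker(N^j) (with d_0 = 0). Computing the differences gives [4, 1, 1].
The number of blocks of size exactly k is (#blocks of size ≥ k) − (#blocks of size ≥ k + 1), so the partition is: 3 block(s) of size 1, 1 block(s) of size 3.
In nonincreasing order the block sizes are [3, 1, 1, 1].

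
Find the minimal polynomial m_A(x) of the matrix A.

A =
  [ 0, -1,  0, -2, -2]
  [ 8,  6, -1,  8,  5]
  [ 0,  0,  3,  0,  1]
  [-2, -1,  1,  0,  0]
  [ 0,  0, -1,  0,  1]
x^3 - 6*x^2 + 12*x - 8

The characteristic polynomial is χ_A(x) = (x - 2)^5, so the eigenvalues are known. The minimal polynomial is
  m_A(x) = Π_λ (x − λ)^{k_λ}
where k_λ is the size of the *largest* Jordan block for λ (equivalently, the smallest k with (A − λI)^k v = 0 for every generalised eigenvector v of λ).

  λ = 2: largest Jordan block has size 3, contributing (x − 2)^3

So m_A(x) = (x - 2)^3 = x^3 - 6*x^2 + 12*x - 8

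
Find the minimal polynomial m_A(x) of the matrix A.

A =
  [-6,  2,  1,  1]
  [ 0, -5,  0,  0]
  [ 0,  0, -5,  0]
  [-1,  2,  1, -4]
x^2 + 10*x + 25

The characteristic polynomial is χ_A(x) = (x + 5)^4, so the eigenvalues are known. The minimal polynomial is
  m_A(x) = Π_λ (x − λ)^{k_λ}
where k_λ is the size of the *largest* Jordan block for λ (equivalently, the smallest k with (A − λI)^k v = 0 for every generalised eigenvector v of λ).

  λ = -5: largest Jordan block has size 2, contributing (x + 5)^2

So m_A(x) = (x + 5)^2 = x^2 + 10*x + 25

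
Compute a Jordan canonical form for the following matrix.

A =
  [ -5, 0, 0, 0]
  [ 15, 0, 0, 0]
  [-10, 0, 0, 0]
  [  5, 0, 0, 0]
J_1(-5) ⊕ J_1(0) ⊕ J_1(0) ⊕ J_1(0)

The characteristic polynomial is
  det(x·I − A) = x^4 + 5*x^3 = x^3*(x + 5)

Eigenvalues and multiplicities (the geometric multiplicity of λ is n − rank(A − λI), which equals the number of Jordan blocks for λ):
  λ = -5: algebraic multiplicity = 1, geometric multiplicity = 1
  λ = 0: algebraic multiplicity = 3, geometric multiplicity = 3

Determining the block sizes for each eigenvalue:
  λ = -5: one block (gm = 1), so the single block has size am = 1 → block sizes [1]
  λ = 0: gm = am = 3, so every block has size 1 → block sizes [1, 1, 1]

Assembling the blocks gives a Jordan form
J =
  [-5, 0, 0, 0]
  [ 0, 0, 0, 0]
  [ 0, 0, 0, 0]
  [ 0, 0, 0, 0]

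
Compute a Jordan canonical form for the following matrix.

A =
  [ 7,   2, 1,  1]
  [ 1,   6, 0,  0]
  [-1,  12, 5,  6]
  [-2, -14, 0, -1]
J_1(-1) ⊕ J_3(6)

The characteristic polynomial is
  det(x·I − A) = x^4 - 17*x^3 + 90*x^2 - 108*x - 216 = (x - 6)^3*(x + 1)

Eigenvalues and multiplicities (the geometric multiplicity of λ is n − rank(A − λI), which equals the number of Jordan blocks for λ):
  λ = -1: algebraic multiplicity = 1, geometric multiplicity = 1
  λ = 6: algebraic multiplicity = 3, geometric multiplicity = 1

Determining the block sizes for each eigenvalue:
  λ = -1: one block (gm = 1), so the single block has size am = 1 → block sizes [1]
  λ = 6: one block (gm = 1), so the single block has size am = 3 → block sizes [3]

Assembling the blocks gives a Jordan form
J =
  [-1, 0, 0, 0]
  [ 0, 6, 1, 0]
  [ 0, 0, 6, 1]
  [ 0, 0, 0, 6]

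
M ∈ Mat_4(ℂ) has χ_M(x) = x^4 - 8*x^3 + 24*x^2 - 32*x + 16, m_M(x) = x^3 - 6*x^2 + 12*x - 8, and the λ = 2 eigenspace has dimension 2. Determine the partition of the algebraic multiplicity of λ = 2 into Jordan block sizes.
Block sizes for λ = 2: [3, 1]

Step 1 — from the characteristic polynomial, algebraic multiplicity of λ = 2 is 4. From dim ker(M − (2)·I) = 2, there are exactly 2 Jordan blocks for λ = 2.
Step 2 — from the minimal polynomial, the factor (x − 2)^3 tells us the largest block for λ = 2 has size 3.
Step 3 — with total size 4, 2 blocks, and largest block 3, the block sizes (in nonincreasing order) are [3, 1].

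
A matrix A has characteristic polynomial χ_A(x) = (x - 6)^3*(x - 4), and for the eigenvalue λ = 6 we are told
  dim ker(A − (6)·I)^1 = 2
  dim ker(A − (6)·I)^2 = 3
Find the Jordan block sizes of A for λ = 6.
Block sizes for λ = 6: [2, 1]

From the dimensions of kernels of powers, the number of Jordan blocks of size at least j is d_j − d_{j−1} where d_j = dim ker(N^j) (with d_0 = 0). Computing the differences gives [2, 1].
The number of blocks of size exactly k is (#blocks of size ≥ k) − (#blocks of size ≥ k + 1), so the partition is: 1 block(s) of size 1, 1 block(s) of size 2.
In nonincreasing order the block sizes are [2, 1].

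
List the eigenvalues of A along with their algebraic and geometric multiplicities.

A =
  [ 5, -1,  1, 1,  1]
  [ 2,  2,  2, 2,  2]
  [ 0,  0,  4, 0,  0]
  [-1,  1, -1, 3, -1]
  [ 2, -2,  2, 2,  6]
λ = 4: alg = 5, geom = 4

Step 1 — factor the characteristic polynomial to read off the algebraic multiplicities:
  χ_A(x) = (x - 4)^5

Step 2 — compute geometric multiplicities via the rank-nullity identity g(λ) = n − rank(A − λI):
  rank(A − (4)·I) = 1, so dim ker(A − (4)·I) = n − 1 = 4

Summary:
  λ = 4: algebraic multiplicity = 5, geometric multiplicity = 4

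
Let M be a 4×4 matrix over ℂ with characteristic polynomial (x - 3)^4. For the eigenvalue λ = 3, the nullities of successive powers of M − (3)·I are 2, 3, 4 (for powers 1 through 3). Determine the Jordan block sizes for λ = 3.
Block sizes for λ = 3: [3, 1]

From the dimensions of kernels of powers, the number of Jordan blocks of size at least j is d_j − d_{j−1} where d_j = dim ker(N^j) (with d_0 = 0). Computing the differences gives [2, 1, 1].
The number of blocks of size exactly k is (#blocks of size ≥ k) − (#blocks of size ≥ k + 1), so the partition is: 1 block(s) of size 1, 1 block(s) of size 3.
In nonincreasing order the block sizes are [3, 1].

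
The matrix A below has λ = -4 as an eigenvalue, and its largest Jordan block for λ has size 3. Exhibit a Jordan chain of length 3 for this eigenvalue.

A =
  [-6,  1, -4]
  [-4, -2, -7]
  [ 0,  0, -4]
A Jordan chain for λ = -4 of length 3:
v_1 = (1, 2, 0)ᵀ
v_2 = (-4, -7, 0)ᵀ
v_3 = (0, 0, 1)ᵀ

Let N = A − (-4)·I. We want v_3 with N^3 v_3 = 0 but N^2 v_3 ≠ 0; then v_{j-1} := N · v_j for j = 3, …, 2.

Pick v_3 = (0, 0, 1)ᵀ.
Then v_2 = N · v_3 = (-4, -7, 0)ᵀ.
Then v_1 = N · v_2 = (1, 2, 0)ᵀ.

Sanity check: (A − (-4)·I) v_1 = (0, 0, 0)ᵀ = 0. ✓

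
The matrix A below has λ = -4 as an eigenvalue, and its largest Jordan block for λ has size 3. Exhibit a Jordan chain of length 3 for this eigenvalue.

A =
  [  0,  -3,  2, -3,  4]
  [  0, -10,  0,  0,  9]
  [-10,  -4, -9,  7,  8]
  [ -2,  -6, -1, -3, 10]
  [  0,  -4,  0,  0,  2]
A Jordan chain for λ = -4 of length 3:
v_1 = (2, 0, -4, 0, 0)ᵀ
v_2 = (4, 0, -10, -2, 0)ᵀ
v_3 = (1, 0, 0, 0, 0)ᵀ

Let N = A − (-4)·I. We want v_3 with N^3 v_3 = 0 but N^2 v_3 ≠ 0; then v_{j-1} := N · v_j for j = 3, …, 2.

Pick v_3 = (1, 0, 0, 0, 0)ᵀ.
Then v_2 = N · v_3 = (4, 0, -10, -2, 0)ᵀ.
Then v_1 = N · v_2 = (2, 0, -4, 0, 0)ᵀ.

Sanity check: (A − (-4)·I) v_1 = (0, 0, 0, 0, 0)ᵀ = 0. ✓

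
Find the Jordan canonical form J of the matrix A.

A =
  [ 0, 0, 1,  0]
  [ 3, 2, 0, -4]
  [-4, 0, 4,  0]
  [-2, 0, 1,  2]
J_3(2) ⊕ J_1(2)

The characteristic polynomial is
  det(x·I − A) = x^4 - 8*x^3 + 24*x^2 - 32*x + 16 = (x - 2)^4

Eigenvalues and multiplicities (the geometric multiplicity of λ is n − rank(A − λI), which equals the number of Jordan blocks for λ):
  λ = 2: algebraic multiplicity = 4, geometric multiplicity = 2

Determining the block sizes for each eigenvalue:
  λ = 2: with am = 4 and gm = 2, the partition is not yet determined (e.g. several partitions of 4 into 2 parts exist). Let N = A − (2)·I. Computing rank(N^1) = 2, rank(N^2) = 1, rank(N^3) = 0; the number of blocks of size ≥ j is rank(N^{j−1}) − rank(N^j), giving [2, 1, 1]. So we have 1 block(s) of size 3, 1 block(s) of size 1 → block sizes [3, 1]

Assembling the blocks gives a Jordan form
J =
  [2, 1, 0, 0]
  [0, 2, 1, 0]
  [0, 0, 2, 0]
  [0, 0, 0, 2]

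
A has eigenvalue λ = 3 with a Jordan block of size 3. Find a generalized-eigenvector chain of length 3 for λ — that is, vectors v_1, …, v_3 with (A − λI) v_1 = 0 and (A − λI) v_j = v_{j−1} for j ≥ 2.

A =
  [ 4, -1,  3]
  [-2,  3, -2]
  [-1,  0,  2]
A Jordan chain for λ = 3 of length 3:
v_1 = (-1, 2, 1)ᵀ
v_2 = (-1, 0, 0)ᵀ
v_3 = (0, 1, 0)ᵀ

Let N = A − (3)·I. We want v_3 with N^3 v_3 = 0 but N^2 v_3 ≠ 0; then v_{j-1} := N · v_j for j = 3, …, 2.

Pick v_3 = (0, 1, 0)ᵀ.
Then v_2 = N · v_3 = (-1, 0, 0)ᵀ.
Then v_1 = N · v_2 = (-1, 2, 1)ᵀ.

Sanity check: (A − (3)·I) v_1 = (0, 0, 0)ᵀ = 0. ✓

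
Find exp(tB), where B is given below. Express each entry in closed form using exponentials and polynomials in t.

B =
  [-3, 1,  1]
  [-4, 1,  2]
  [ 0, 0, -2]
e^{tB} =
  [-2*t*exp(-t) + exp(-t), t*exp(-t), exp(-t) - exp(-2*t)]
  [-4*t*exp(-t), 2*t*exp(-t) + exp(-t), 2*exp(-t) - 2*exp(-2*t)]
  [0, 0, exp(-2*t)]

Strategy: write B = P · J · P⁻¹ where J is a Jordan canonical form, so e^{tB} = P · e^{tJ} · P⁻¹, and e^{tJ} can be computed block-by-block.

B has Jordan form
J =
  [-2,  0,  0]
  [ 0, -1,  1]
  [ 0,  0, -1]
(up to reordering of blocks).

Per-block formulas:
  For a 1×1 block at λ = -2: exp(t · [-2]) = [e^(-2t)].
  For a 2×2 Jordan block J_2(-1): exp(t · J_2(-1)) = e^(-1t)·(I + t·N), where N is the 2×2 nilpotent shift.

After assembling e^{tJ} and conjugating by P, we get:

e^{tB} =
  [-2*t*exp(-t) + exp(-t), t*exp(-t), exp(-t) - exp(-2*t)]
  [-4*t*exp(-t), 2*t*exp(-t) + exp(-t), 2*exp(-t) - 2*exp(-2*t)]
  [0, 0, exp(-2*t)]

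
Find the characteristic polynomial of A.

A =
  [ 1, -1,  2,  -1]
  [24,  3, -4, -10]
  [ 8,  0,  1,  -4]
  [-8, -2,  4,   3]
x^4 - 8*x^3 + 18*x^2 - 16*x + 5

Expanding det(x·I − A) (e.g. by cofactor expansion or by noting that A is similar to its Jordan form J, which has the same characteristic polynomial as A) gives
  χ_A(x) = x^4 - 8*x^3 + 18*x^2 - 16*x + 5
which factors as (x - 5)*(x - 1)^3. The eigenvalues (with algebraic multiplicities) are λ = 1 with multiplicity 3, λ = 5 with multiplicity 1.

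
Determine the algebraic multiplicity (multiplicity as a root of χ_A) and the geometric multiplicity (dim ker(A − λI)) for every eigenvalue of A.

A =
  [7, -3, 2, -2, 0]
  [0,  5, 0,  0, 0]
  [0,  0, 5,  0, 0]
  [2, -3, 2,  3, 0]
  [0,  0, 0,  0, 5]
λ = 5: alg = 5, geom = 4

Step 1 — factor the characteristic polynomial to read off the algebraic multiplicities:
  χ_A(x) = (x - 5)^5

Step 2 — compute geometric multiplicities via the rank-nullity identity g(λ) = n − rank(A − λI):
  rank(A − (5)·I) = 1, so dim ker(A − (5)·I) = n − 1 = 4

Summary:
  λ = 5: algebraic multiplicity = 5, geometric multiplicity = 4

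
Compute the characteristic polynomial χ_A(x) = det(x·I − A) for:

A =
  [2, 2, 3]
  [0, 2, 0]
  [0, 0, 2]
x^3 - 6*x^2 + 12*x - 8

Expanding det(x·I − A) (e.g. by cofactor expansion or by noting that A is similar to its Jordan form J, which has the same characteristic polynomial as A) gives
  χ_A(x) = x^3 - 6*x^2 + 12*x - 8
which factors as (x - 2)^3. The eigenvalues (with algebraic multiplicities) are λ = 2 with multiplicity 3.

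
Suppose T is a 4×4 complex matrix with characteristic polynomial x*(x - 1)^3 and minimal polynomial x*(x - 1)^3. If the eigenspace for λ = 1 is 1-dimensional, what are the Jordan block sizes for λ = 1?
Block sizes for λ = 1: [3]

Step 1 — from the characteristic polynomial, algebraic multiplicity of λ = 1 is 3. From dim ker(T − (1)·I) = 1, there are exactly 1 Jordan blocks for λ = 1.
Step 2 — from the minimal polynomial, the factor (x − 1)^3 tells us the largest block for λ = 1 has size 3.
Step 3 — with total size 3, 1 blocks, and largest block 3, the block sizes (in nonincreasing order) are [3].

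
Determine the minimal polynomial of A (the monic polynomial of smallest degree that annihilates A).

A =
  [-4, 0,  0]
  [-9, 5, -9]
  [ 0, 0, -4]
x^2 - x - 20

The characteristic polynomial is χ_A(x) = (x - 5)*(x + 4)^2, so the eigenvalues are known. The minimal polynomial is
  m_A(x) = Π_λ (x − λ)^{k_λ}
where k_λ is the size of the *largest* Jordan block for λ (equivalently, the smallest k with (A − λI)^k v = 0 for every generalised eigenvector v of λ).

  λ = -4: largest Jordan block has size 1, contributing (x + 4)
  λ = 5: largest Jordan block has size 1, contributing (x − 5)

So m_A(x) = (x - 5)*(x + 4) = x^2 - x - 20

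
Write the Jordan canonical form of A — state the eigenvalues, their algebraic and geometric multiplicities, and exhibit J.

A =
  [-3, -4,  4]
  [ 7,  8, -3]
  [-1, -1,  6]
J_1(1) ⊕ J_2(5)

The characteristic polynomial is
  det(x·I − A) = x^3 - 11*x^2 + 35*x - 25 = (x - 5)^2*(x - 1)

Eigenvalues and multiplicities (the geometric multiplicity of λ is n − rank(A − λI), which equals the number of Jordan blocks for λ):
  λ = 1: algebraic multiplicity = 1, geometric multiplicity = 1
  λ = 5: algebraic multiplicity = 2, geometric multiplicity = 1

Determining the block sizes for each eigenvalue:
  λ = 1: one block (gm = 1), so the single block has size am = 1 → block sizes [1]
  λ = 5: one block (gm = 1), so the single block has size am = 2 → block sizes [2]

Assembling the blocks gives a Jordan form
J =
  [1, 0, 0]
  [0, 5, 1]
  [0, 0, 5]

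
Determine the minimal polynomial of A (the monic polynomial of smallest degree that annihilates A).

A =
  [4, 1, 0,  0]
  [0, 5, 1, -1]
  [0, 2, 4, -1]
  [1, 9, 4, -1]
x^3 - 9*x^2 + 27*x - 27

The characteristic polynomial is χ_A(x) = (x - 3)^4, so the eigenvalues are known. The minimal polynomial is
  m_A(x) = Π_λ (x − λ)^{k_λ}
where k_λ is the size of the *largest* Jordan block for λ (equivalently, the smallest k with (A − λI)^k v = 0 for every generalised eigenvector v of λ).

  λ = 3: largest Jordan block has size 3, contributing (x − 3)^3

So m_A(x) = (x - 3)^3 = x^3 - 9*x^2 + 27*x - 27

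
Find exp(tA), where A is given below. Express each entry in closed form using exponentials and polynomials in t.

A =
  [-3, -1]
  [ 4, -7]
e^{tA} =
  [2*t*exp(-5*t) + exp(-5*t), -t*exp(-5*t)]
  [4*t*exp(-5*t), -2*t*exp(-5*t) + exp(-5*t)]

Strategy: write A = P · J · P⁻¹ where J is a Jordan canonical form, so e^{tA} = P · e^{tJ} · P⁻¹, and e^{tJ} can be computed block-by-block.

A has Jordan form
J =
  [-5,  1]
  [ 0, -5]
(up to reordering of blocks).

Per-block formulas:
  For a 2×2 Jordan block J_2(-5): exp(t · J_2(-5)) = e^(-5t)·(I + t·N), where N is the 2×2 nilpotent shift.

After assembling e^{tJ} and conjugating by P, we get:

e^{tA} =
  [2*t*exp(-5*t) + exp(-5*t), -t*exp(-5*t)]
  [4*t*exp(-5*t), -2*t*exp(-5*t) + exp(-5*t)]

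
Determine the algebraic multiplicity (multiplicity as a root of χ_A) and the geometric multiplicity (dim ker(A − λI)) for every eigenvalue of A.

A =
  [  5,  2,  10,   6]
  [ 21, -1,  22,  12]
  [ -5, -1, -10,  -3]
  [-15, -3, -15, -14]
λ = -5: alg = 4, geom = 2

Step 1 — factor the characteristic polynomial to read off the algebraic multiplicities:
  χ_A(x) = (x + 5)^4

Step 2 — compute geometric multiplicities via the rank-nullity identity g(λ) = n − rank(A − λI):
  rank(A − (-5)·I) = 2, so dim ker(A − (-5)·I) = n − 2 = 2

Summary:
  λ = -5: algebraic multiplicity = 4, geometric multiplicity = 2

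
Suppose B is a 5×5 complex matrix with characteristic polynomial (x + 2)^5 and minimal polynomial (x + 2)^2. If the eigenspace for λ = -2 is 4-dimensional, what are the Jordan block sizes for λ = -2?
Block sizes for λ = -2: [2, 1, 1, 1]

Step 1 — from the characteristic polynomial, algebraic multiplicity of λ = -2 is 5. From dim ker(B − (-2)·I) = 4, there are exactly 4 Jordan blocks for λ = -2.
Step 2 — from the minimal polynomial, the factor (x + 2)^2 tells us the largest block for λ = -2 has size 2.
Step 3 — with total size 5, 4 blocks, and largest block 2, the block sizes (in nonincreasing order) are [2, 1, 1, 1].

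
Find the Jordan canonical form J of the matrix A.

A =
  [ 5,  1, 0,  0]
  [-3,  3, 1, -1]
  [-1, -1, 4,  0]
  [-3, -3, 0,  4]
J_3(4) ⊕ J_1(4)

The characteristic polynomial is
  det(x·I − A) = x^4 - 16*x^3 + 96*x^2 - 256*x + 256 = (x - 4)^4

Eigenvalues and multiplicities (the geometric multiplicity of λ is n − rank(A − λI), which equals the number of Jordan blocks for λ):
  λ = 4: algebraic multiplicity = 4, geometric multiplicity = 2

Determining the block sizes for each eigenvalue:
  λ = 4: with am = 4 and gm = 2, the partition is not yet determined (e.g. several partitions of 4 into 2 parts exist). Let N = A − (4)·I. Computing rank(N^1) = 2, rank(N^2) = 1, rank(N^3) = 0; the number of blocks of size ≥ j is rank(N^{j−1}) − rank(N^j), giving [2, 1, 1]. So we have 1 block(s) of size 3, 1 block(s) of size 1 → block sizes [3, 1]

Assembling the blocks gives a Jordan form
J =
  [4, 1, 0, 0]
  [0, 4, 1, 0]
  [0, 0, 4, 0]
  [0, 0, 0, 4]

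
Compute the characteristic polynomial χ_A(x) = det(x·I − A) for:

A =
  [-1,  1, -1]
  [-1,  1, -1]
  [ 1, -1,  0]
x^3

Expanding det(x·I − A) (e.g. by cofactor expansion or by noting that A is similar to its Jordan form J, which has the same characteristic polynomial as A) gives
  χ_A(x) = x^3
which factors as x^3. The eigenvalues (with algebraic multiplicities) are λ = 0 with multiplicity 3.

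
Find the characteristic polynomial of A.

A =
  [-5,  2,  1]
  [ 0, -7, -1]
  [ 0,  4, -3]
x^3 + 15*x^2 + 75*x + 125

Expanding det(x·I − A) (e.g. by cofactor expansion or by noting that A is similar to its Jordan form J, which has the same characteristic polynomial as A) gives
  χ_A(x) = x^3 + 15*x^2 + 75*x + 125
which factors as (x + 5)^3. The eigenvalues (with algebraic multiplicities) are λ = -5 with multiplicity 3.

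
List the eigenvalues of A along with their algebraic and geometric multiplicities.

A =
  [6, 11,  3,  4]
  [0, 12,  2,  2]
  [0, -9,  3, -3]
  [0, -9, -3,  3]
λ = 6: alg = 4, geom = 2

Step 1 — factor the characteristic polynomial to read off the algebraic multiplicities:
  χ_A(x) = (x - 6)^4

Step 2 — compute geometric multiplicities via the rank-nullity identity g(λ) = n − rank(A − λI):
  rank(A − (6)·I) = 2, so dim ker(A − (6)·I) = n − 2 = 2

Summary:
  λ = 6: algebraic multiplicity = 4, geometric multiplicity = 2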